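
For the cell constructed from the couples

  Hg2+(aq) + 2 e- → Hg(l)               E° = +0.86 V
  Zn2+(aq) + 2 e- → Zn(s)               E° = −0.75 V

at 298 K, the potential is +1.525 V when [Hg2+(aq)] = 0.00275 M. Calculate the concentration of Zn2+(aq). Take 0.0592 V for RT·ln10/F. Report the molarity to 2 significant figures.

With Hg²⁺/Hg at the cathode and Zn²⁺/Zn at the anode, E°cell = +0.86 − (−0.75) = +1.61 V (n = 2).
From the Nernst equation, log Q = n(E° − E)/0.0592 = 2·(+1.61 − (+1.525))/0.0592 = 2.872.
For Hg2+(aq) + Zn(s) → Hg(l) + Zn2+(aq), the reaction quotient is Q = [Zn2+(aq)] / [Hg2+(aq)].
Isolating [Zn2+(aq)] in Q = 10^{2.872} yields log [Zn2+(aq)] = 0.311, i.e. 2.0 M.

2.0 M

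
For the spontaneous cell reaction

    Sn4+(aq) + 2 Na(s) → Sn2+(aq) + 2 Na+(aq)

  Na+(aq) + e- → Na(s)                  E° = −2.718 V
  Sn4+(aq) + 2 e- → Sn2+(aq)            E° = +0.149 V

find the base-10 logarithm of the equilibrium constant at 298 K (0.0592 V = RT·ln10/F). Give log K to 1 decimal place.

log K = 96.9

The Sn⁴⁺/Sn²⁺ couple is reduced (cathode); E°cell = +0.149 − (−2.718) = +2.867 V with n = 2.
At equilibrium E = 0, so log K = nE°cell / 0.0592 = (2)(+2.867) / 0.0592 = 96.9.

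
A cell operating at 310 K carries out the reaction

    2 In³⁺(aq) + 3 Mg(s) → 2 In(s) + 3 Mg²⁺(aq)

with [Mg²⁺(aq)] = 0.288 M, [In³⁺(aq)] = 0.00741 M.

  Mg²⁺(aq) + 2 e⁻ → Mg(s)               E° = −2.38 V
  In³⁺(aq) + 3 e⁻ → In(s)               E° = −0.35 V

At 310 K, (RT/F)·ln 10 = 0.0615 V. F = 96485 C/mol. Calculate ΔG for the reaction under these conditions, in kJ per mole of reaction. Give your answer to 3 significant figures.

−1160 kJ/mol

E°cell = −0.35 − (−2.38) = +2.03 V; the balanced reaction transfers n = 6 electrons.
Here Q = [Mg²⁺(aq)]^3 / [In³⁺(aq)]^2 = 435 (log Q = 2.639), giving E = +2.03 − (0.0615/6)·(2.639) = +2.0030 V.
Then ΔG = −nFE = −6 × 96485 × +2.0030 J/mol = −1160 kJ/mol.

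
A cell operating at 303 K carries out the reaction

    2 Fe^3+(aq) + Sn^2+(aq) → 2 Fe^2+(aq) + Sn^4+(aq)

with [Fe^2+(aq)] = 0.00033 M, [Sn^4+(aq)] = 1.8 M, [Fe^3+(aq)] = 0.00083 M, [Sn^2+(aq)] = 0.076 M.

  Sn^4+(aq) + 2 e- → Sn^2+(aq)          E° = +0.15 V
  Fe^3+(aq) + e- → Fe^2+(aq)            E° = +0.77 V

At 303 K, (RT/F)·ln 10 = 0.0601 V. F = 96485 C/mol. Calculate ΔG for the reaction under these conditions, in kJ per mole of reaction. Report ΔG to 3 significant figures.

The standard cell potential is +0.77 − (+0.15) = +0.62 V, with n = 2 electrons in the balanced equation.
Here Q = ([Fe^2+(aq)]^2·[Sn^4+(aq)]) / ([Fe^3+(aq)]^2·[Sn^2+(aq)]) = 3.74 (log Q = 0.573), giving E = +0.62 − (0.0601/2)·(0.573) = +0.6028 V.
Then ΔG = −nFE = −2 × 96485 × +0.6028 J/mol = −116 kJ/mol.

−116 kJ/mol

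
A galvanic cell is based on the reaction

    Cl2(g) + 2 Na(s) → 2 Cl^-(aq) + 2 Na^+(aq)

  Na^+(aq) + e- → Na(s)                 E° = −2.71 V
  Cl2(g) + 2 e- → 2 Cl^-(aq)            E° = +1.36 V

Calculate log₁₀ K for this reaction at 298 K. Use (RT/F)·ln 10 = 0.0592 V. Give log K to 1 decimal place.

The Cl₂/Cl⁻ couple is reduced (cathode); E°cell = +1.36 − (−2.71) = +4.07 V with n = 2.
At equilibrium E = 0, so log K = nE°cell / 0.0592 = (2)(+4.07) / 0.0592 = 137.5.

log K = 137.5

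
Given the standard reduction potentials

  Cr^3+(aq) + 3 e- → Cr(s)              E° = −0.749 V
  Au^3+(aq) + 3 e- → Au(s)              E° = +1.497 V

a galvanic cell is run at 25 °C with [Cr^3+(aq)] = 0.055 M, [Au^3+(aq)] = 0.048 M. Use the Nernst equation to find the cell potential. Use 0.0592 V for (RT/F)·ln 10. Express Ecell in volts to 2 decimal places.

Au³⁺/Au is reduced (cathode, E° = +1.497 V) and Cr³⁺/Cr is oxidized (anode).
E°cell = +1.497 − (−0.749) = +2.246 V, with n = 3 electrons transferred.
The balanced reaction is Au^3+(aq) + Cr(s) → Au(s) + Cr^3+(aq), so Q = [Cr^3+(aq)] / [Au^3+(aq)] = 1.15 and log Q = 0.059.
Applying E = E° − (RT ln10/nF)·log Q gives +2.246 − (0.0592/3)(0.059) = +2.24 V.

+2.24 V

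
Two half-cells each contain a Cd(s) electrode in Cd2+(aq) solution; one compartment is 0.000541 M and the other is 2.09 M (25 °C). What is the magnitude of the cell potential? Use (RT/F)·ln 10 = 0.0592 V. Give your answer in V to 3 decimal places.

For a concentration cell E°cell = 0, since both electrodes use the same couple.
The compartment with the higher Cd2+(aq) concentration (2.09 M) acts as the cathode; ions are reduced there and produced at the dilute (0.000541 M) anode.
With n = 2, Ecell = −(0.0592/2)·log([dilute]/[conc]) = −(0.0592/2)·log(0.000541/2.09) = +0.106 V.

0.106 V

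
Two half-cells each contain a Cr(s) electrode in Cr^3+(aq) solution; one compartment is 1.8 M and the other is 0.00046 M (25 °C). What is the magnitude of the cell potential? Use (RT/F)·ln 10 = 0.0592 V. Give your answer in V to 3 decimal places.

For a concentration cell E°cell = 0, since both electrodes use the same couple.
The compartment with the higher Cr^3+(aq) concentration (1.8 M) acts as the cathode; ions are reduced there and produced at the dilute (0.00046 M) anode.
With n = 3, Ecell = −(0.0592/3)·log([dilute]/[conc]) = −(0.0592/3)·log(0.00046/1.8) = +0.071 V.

0.071 V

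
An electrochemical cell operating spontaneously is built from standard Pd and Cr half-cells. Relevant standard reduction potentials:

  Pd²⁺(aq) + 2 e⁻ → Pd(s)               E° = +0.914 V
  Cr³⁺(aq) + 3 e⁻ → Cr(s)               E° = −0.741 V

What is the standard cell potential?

+1.655 V

The Pd²⁺/Pd couple has the higher E°, so Pd ion is reduced (cathode) and Cr is oxidized (anode).
E°cell = E°(cathode) − E°(anode) = +0.914 − (−0.741) = +1.655 V.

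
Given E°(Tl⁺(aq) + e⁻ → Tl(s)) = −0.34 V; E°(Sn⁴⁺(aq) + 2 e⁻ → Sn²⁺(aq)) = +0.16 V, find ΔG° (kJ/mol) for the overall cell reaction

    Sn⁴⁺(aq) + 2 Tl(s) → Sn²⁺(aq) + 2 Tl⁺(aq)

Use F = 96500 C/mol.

−96.5 kJ/mol

In the reaction as written Sn⁴⁺(aq) is reduced, so the Sn⁴⁺/Sn²⁺ couple is the cathode and Tl⁺/Tl is the anode.
E°cell = +0.16 − (−0.34) = +0.50 V; balancing electrons gives n = 2.
ΔG° = −nFE°cell = −(2)(96500)(+0.50) J/mol = −96.5 kJ/mol.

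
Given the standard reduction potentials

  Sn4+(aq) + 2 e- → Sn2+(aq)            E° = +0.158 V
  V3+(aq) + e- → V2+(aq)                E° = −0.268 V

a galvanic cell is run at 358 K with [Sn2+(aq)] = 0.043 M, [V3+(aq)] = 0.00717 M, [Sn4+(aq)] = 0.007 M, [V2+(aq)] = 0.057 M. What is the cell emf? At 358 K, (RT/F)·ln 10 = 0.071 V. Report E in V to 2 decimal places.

Sn⁴⁺/Sn²⁺ is reduced (cathode, E° = +0.158 V) and V³⁺/V²⁺ is oxidized (anode).
E°cell = E°cat − E°an = +0.158 − (−0.268) = +0.426 V; n = 2.
For the overall reaction Sn4+(aq) + 2 V2+(aq) → Sn2+(aq) + 2 V3+(aq), Q = ([Sn2+(aq)]·[V3+(aq)]^2) / ([Sn4+(aq)]·[V2+(aq)]^2) = 0.0972, giving log Q = −1.012.
Applying E = E° − (RT ln10/nF)·log Q gives +0.426 − (0.071/2)(−1.012) = +0.46 V.

+0.46 V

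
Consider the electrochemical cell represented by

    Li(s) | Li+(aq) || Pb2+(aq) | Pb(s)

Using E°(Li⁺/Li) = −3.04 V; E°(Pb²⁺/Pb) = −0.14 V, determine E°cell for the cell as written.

+2.90 V

By convention the left-hand electrode in cell notation is the anode (oxidation) and the right-hand electrode is the cathode (reduction).
E°cell = E°(right) − E°(left) = −0.14 − (−3.04) = +2.90 V.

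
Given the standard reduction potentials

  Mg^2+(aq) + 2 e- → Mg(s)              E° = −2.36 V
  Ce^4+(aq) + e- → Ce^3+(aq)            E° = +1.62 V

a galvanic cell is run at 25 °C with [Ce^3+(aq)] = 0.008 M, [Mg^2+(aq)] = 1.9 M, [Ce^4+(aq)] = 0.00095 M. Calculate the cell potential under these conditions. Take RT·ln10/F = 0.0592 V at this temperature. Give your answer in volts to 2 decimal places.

Since E°(Ce⁴⁺/Ce³⁺) > E°(Mg²⁺/Mg), Ce⁴⁺/Ce³⁺ serves as the cathode.
The standard potential is +1.62 − (−2.36) = +3.98 V and the balanced reaction transfers n = 2 electrons.
The balanced reaction is 2 Ce^4+(aq) + Mg(s) → 2 Ce^3+(aq) + Mg^2+(aq), so Q = ([Ce^3+(aq)]^2·[Mg^2+(aq)]) / [Ce^4+(aq)]^2 = 135 and log Q = 2.129.
E = E° − (0.0592/n)·log Q = +3.98 − (0.0592/2)(2.129) = +3.92 V.

+3.92 V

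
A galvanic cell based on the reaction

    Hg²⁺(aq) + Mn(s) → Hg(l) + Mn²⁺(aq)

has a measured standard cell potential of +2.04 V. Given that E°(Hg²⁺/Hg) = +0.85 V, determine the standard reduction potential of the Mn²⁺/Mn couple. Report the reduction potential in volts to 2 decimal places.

−1.19 V

In the reaction as written the Hg²⁺/Hg couple is reduced (cathode) and Mn²⁺/Mn is oxidized (anode), so E°cell = E°(Hg²⁺/Hg) − E°(Mn²⁺/Mn).
E°(Mn²⁺/Mn) = E°(cathode) − E°cell = +0.85 − (+2.04) = −1.19 V.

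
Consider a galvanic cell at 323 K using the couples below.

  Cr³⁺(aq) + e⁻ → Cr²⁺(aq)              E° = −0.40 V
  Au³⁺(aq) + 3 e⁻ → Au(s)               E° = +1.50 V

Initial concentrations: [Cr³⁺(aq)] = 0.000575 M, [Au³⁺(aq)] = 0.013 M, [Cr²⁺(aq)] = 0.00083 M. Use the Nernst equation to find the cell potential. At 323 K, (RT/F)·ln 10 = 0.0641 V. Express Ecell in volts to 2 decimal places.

Au³⁺/Au is reduced (cathode, E° = +1.50 V) and Cr³⁺/Cr²⁺ is oxidized (anode).
E°cell = E°cat − E°an = +1.50 − (−0.40) = +1.90 V; n = 3.
For the overall reaction Au³⁺(aq) + 3 Cr²⁺(aq) → Au(s) + 3 Cr³⁺(aq), Q = [Cr³⁺(aq)]^3 / ([Au³⁺(aq)]·[Cr²⁺(aq)]^3) = 25.6, giving log Q = 1.408.
Applying E = E° − (RT ln10/nF)·log Q gives +1.90 − (0.0641/3)(1.408) = +1.87 V.

+1.87 V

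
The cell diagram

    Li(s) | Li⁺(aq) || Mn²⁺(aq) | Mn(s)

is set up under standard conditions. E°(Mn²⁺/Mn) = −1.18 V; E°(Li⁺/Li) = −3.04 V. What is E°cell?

By convention the left-hand electrode in cell notation is the anode (oxidation) and the right-hand electrode is the cathode (reduction).
E°cell = E°(right) − E°(left) = −1.18 − (−3.04) = +1.86 V.

+1.86 V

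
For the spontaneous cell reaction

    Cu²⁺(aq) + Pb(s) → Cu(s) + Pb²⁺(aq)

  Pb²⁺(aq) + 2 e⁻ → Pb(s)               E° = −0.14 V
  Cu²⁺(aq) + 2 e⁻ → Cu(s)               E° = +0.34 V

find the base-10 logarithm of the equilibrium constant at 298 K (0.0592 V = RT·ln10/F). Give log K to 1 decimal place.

log K = 16.2

The Cu²⁺/Cu couple is reduced (cathode); E°cell = +0.34 − (−0.14) = +0.48 V with n = 2.
At equilibrium E = 0, so log K = nE°cell / 0.0592 = (2)(+0.48) / 0.0592 = 16.2.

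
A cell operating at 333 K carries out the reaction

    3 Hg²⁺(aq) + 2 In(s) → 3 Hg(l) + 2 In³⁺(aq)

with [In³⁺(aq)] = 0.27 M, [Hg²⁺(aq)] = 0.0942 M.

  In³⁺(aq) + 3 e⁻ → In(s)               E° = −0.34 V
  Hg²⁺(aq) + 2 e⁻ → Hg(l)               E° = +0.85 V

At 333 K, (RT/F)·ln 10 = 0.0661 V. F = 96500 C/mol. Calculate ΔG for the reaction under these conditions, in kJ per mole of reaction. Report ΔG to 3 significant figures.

With Hg²⁺/Hg reduced at the cathode, E°cell = +0.85 − (−0.34) = +1.19 V and n = 6.
The reaction quotient is [In³⁺(aq)]^2 / [Hg²⁺(aq)]^3 = 87.2; by Nernst, E = +1.19 − (0.0661/6)(1.941) = +1.1686 V.
ΔG = −nFE = −(6)(96500)(+1.1686) J/mol = −677 kJ/mol.

−677 kJ/mol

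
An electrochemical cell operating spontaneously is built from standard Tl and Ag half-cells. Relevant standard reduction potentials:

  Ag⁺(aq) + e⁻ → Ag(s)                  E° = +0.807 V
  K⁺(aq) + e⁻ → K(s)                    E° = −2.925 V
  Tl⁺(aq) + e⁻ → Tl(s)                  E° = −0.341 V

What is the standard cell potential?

Of the two couples in this cell, the one with the more positive reduction potential is reduced at the cathode: here that is Ag⁺/Ag (+0.807 V); Tl⁺/Tl (−0.341 V) is the anode.
E°cell = E°(cathode) − E°(anode) = +0.807 − (−0.341) = +1.148 V.

+1.148 V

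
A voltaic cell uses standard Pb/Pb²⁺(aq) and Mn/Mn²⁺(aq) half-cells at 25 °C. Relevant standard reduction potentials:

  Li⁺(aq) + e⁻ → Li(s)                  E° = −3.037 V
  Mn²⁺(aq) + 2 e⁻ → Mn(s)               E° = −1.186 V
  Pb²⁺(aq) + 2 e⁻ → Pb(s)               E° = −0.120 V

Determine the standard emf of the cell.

Of the two couples in this cell, the one with the more positive reduction potential is reduced at the cathode: here that is Pb²⁺/Pb (−0.120 V); Mn²⁺/Mn (−1.186 V) is the anode.
E°cell = E°(cathode) − E°(anode) = −0.120 − (−1.186) = +1.066 V.

+1.066 V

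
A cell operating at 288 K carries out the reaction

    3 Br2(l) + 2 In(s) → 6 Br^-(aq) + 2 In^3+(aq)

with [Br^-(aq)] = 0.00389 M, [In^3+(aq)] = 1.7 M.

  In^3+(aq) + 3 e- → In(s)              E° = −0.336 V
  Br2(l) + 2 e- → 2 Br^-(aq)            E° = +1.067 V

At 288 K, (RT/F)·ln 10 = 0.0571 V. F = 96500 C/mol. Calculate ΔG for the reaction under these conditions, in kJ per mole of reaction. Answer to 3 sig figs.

−889 kJ/mol

The standard cell potential is +1.067 − (−0.336) = +1.403 V, with n = 6 electrons in the balanced equation.
Here Q = [Br^-(aq)]^6·[In^3+(aq)]^2 = 1×10^−14 (log Q = −13.999), giving E = +1.403 − (0.0571/6)·(−13.999) = +1.5362 V.
Finally ΔG = −nFE = −(6)(96500 C/mol)(+1.5362 V) = −889 kJ/mol.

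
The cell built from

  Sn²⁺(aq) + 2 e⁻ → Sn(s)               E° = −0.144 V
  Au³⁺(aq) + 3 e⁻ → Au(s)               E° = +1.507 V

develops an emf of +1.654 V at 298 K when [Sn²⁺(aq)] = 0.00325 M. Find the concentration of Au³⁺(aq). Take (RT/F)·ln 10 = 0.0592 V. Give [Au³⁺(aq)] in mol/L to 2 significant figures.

With Au³⁺/Au at the cathode and Sn²⁺/Sn at the anode, E°cell = +1.507 − (−0.144) = +1.651 V (n = 6).
Since E = E° − (0.0592/n)·log Q, log Q = n(E° − E)/0.0592 = −0.304.
The balanced reaction is 2 Au³⁺(aq) + 3 Sn(s) → 2 Au(s) + 3 Sn²⁺(aq), so Q = [Sn²⁺(aq)]^3 / [Au³⁺(aq)]^2.
Isolating [Au³⁺(aq)] in Q = 10^{−0.304} yields log [Au³⁺(aq)] = −3.580, i.e. 0.00026 M.

0.00026 M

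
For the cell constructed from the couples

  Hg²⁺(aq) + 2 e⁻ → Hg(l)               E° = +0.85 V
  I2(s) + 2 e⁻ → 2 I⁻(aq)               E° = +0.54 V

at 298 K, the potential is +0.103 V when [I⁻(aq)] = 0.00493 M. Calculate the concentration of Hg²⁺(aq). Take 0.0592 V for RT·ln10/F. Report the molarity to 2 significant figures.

The Hg²⁺/Hg couple has the larger reduction potential, so it is the cathode: E°cell = +0.85 − (+0.54) = +0.31 V and n = 2.
Rearranging E = E° − (0.0592/n)·log Q gives log Q = 2(+0.31 − (+0.103))/0.0592 = 6.993.
Balancing electrons gives Hg²⁺(aq) + 2 I⁻(aq) → Hg(l) + I2(s); thus Q = 1 / ([Hg²⁺(aq)]·[I⁻(aq)]^2).
Solving for the unknown gives log [Hg²⁺(aq)] = −2.379, so [Hg²⁺(aq)] ≈ 0.0042 M.

0.0042 M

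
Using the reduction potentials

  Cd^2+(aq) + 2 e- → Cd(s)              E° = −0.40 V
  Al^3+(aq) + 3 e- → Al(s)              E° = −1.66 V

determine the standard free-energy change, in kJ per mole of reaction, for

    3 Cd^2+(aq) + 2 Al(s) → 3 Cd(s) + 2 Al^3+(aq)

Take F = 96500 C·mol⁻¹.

In the reaction as written Cd^2+(aq) is reduced, so the Cd²⁺/Cd couple is the cathode and Al³⁺/Al is the anode.
E°cell = −0.40 − (−1.66) = +1.26 V; balancing electrons gives n = 6.
ΔG° = −nFE°cell = −(6)(96500)(+1.26) J/mol = −730 kJ/mol.

−730 kJ/mol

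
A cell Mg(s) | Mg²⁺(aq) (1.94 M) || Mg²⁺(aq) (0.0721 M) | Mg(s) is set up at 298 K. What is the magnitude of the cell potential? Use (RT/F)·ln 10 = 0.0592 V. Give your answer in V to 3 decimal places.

0.042 V

For a concentration cell E°cell = 0, since both electrodes use the same couple.
The compartment with the higher Mg²⁺(aq) concentration (1.94 M) acts as the cathode; ions are reduced there and produced at the dilute (0.0721 M) anode.
With n = 2, Ecell = −(0.0592/2)·log([dilute]/[conc]) = −(0.0592/2)·log(0.0721/1.94) = +0.042 V.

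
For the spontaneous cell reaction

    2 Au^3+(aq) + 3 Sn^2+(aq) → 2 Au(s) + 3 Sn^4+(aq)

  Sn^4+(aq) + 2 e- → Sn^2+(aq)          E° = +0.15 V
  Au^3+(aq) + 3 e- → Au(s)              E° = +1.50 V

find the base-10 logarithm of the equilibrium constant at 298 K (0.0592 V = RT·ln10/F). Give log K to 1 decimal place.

The Au³⁺/Au couple is reduced (cathode); E°cell = +1.50 − (+0.15) = +1.35 V with n = 6.
At equilibrium E = 0, so log K = nE°cell / 0.0592 = (6)(+1.35) / 0.0592 = 136.8.

log K = 136.8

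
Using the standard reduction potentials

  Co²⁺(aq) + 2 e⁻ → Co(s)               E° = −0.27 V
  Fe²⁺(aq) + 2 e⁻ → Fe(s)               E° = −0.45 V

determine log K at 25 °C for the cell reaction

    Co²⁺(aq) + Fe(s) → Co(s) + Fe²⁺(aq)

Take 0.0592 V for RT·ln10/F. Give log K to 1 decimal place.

The Co²⁺/Co couple is reduced (cathode); E°cell = −0.27 − (−0.45) = +0.18 V with n = 2.
At equilibrium E = 0, so log K = nE°cell / 0.0592 = (2)(+0.18) / 0.0592 = 6.1.

log K = 6.1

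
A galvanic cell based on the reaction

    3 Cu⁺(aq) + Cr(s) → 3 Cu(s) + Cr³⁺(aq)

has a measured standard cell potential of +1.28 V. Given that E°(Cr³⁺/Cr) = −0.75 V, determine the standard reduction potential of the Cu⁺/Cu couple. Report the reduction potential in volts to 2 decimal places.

In the reaction as written the Cu⁺/Cu couple is reduced (cathode) and Cr³⁺/Cr is oxidized (anode), so E°cell = E°(Cu⁺/Cu) − E°(Cr³⁺/Cr).
E°(Cu⁺/Cu) = E°cell + E°(anode) = +1.28 + (−0.75) = +0.53 V.

+0.53 V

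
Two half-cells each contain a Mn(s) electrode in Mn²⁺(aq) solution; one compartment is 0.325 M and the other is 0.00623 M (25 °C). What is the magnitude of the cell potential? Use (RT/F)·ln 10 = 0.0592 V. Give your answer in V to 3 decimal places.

For a concentration cell E°cell = 0, since both electrodes use the same couple.
The compartment with the higher Mn²⁺(aq) concentration (0.325 M) acts as the cathode; ions are reduced there and produced at the dilute (0.00623 M) anode.
With n = 2, Ecell = −(0.0592/2)·log([dilute]/[conc]) = −(0.0592/2)·log(0.00623/0.325) = +0.051 V.

0.051 V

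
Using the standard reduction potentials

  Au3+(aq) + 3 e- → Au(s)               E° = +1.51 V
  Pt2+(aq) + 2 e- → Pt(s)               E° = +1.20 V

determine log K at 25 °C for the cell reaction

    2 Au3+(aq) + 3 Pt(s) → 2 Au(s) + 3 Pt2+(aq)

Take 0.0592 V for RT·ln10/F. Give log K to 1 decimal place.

log K = 31.4

The Au³⁺/Au couple is reduced (cathode); E°cell = +1.51 − (+1.20) = +0.31 V with n = 6.
At equilibrium E = 0, so log K = nE°cell / 0.0592 = (6)(+0.31) / 0.0592 = 31.4.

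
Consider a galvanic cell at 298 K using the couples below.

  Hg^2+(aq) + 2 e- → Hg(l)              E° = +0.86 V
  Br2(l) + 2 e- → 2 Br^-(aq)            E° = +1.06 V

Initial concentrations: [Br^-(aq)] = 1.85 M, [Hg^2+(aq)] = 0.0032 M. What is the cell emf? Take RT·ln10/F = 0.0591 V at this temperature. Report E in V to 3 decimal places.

+0.258 V

The Br₂/Br⁻ couple has the more positive E°, so it is the cathode; Hg²⁺/Hg is the anode.
The standard potential is +1.06 − (+0.86) = +0.20 V and the balanced reaction transfers n = 2 electrons.
Balancing gives Br2(l) + Hg(l) → 2 Br^-(aq) + Hg^2+(aq); hence Q = [Br^-(aq)]^2·[Hg^2+(aq)] = 0.011 (log Q = −1.961).
By the Nernst equation, E = +0.20 − (0.0591/2)·(−1.961) = +0.258 V.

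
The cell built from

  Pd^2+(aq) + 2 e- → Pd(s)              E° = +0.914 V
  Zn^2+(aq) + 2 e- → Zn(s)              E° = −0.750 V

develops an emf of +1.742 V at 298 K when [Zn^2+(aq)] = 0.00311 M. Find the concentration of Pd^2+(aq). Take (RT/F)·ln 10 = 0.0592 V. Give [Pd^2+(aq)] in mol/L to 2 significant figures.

1.3 M

The Pd²⁺/Pd couple has the larger reduction potential, so it is the cathode: E°cell = +0.914 − (−0.750) = +1.664 V and n = 2.
Since E = E° − (0.0592/n)·log Q, log Q = n(E° − E)/0.0592 = −2.635.
For Pd^2+(aq) + Zn(s) → Pd(s) + Zn^2+(aq), the reaction quotient is Q = [Zn^2+(aq)] / [Pd^2+(aq)].
Isolating [Pd^2+(aq)] in Q = 10^{−2.635} yields log [Pd^2+(aq)] = 0.128, i.e. 1.3 M.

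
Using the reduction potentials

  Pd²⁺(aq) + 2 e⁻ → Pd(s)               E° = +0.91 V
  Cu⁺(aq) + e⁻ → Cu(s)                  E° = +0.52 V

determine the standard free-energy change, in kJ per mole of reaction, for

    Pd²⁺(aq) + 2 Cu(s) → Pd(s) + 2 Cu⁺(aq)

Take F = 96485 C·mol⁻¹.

In the reaction as written Pd²⁺(aq) is reduced, so the Pd²⁺/Pd couple is the cathode and Cu⁺/Cu is the anode.
E°cell = +0.91 − (+0.52) = +0.39 V; balancing electrons gives n = 2.
ΔG° = −nFE°cell = −(2)(96485)(+0.39) J/mol = −75.3 kJ/mol.

−75.3 kJ/mol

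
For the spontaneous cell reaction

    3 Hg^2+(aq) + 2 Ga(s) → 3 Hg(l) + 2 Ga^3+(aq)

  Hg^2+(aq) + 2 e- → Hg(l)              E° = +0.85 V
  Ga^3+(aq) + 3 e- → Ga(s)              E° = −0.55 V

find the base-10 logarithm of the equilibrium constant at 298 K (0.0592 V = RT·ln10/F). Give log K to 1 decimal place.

The Hg²⁺/Hg couple is reduced (cathode); E°cell = +0.85 − (−0.55) = +1.40 V with n = 6.
At equilibrium E = 0, so log K = nE°cell / 0.0592 = (6)(+1.40) / 0.0592 = 141.9.

log K = 141.9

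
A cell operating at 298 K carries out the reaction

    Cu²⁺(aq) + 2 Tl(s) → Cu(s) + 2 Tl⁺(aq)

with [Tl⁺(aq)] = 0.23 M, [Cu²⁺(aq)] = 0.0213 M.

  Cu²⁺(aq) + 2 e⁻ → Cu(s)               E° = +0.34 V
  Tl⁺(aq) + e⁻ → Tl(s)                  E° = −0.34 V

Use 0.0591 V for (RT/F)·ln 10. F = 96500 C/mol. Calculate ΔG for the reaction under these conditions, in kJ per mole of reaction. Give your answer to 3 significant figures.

−129 kJ/mol

With Cu²⁺/Cu reduced at the cathode, E°cell = +0.34 − (−0.34) = +0.68 V and n = 2.
The reaction quotient is [Tl⁺(aq)]^2 / [Cu²⁺(aq)] = 2.48; by Nernst, E = +0.68 − (0.0591/2)(0.395) = +0.6683 V.
ΔG = −nFE = −(2)(96500)(+0.6683) J/mol = −129 kJ/mol.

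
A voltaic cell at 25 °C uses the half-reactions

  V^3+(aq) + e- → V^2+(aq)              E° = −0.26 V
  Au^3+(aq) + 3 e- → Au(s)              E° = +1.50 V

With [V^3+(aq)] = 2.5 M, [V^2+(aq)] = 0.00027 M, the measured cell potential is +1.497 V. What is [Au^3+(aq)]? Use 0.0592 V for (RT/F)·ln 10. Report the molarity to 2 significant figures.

0.037 M

With Au³⁺/Au at the cathode and V³⁺/V²⁺ at the anode, E°cell = +1.50 − (−0.26) = +1.76 V (n = 3).
From the Nernst equation, log Q = n(E° − E)/0.0592 = 3·(+1.76 − (+1.497))/0.0592 = 13.328.
The balanced reaction is Au^3+(aq) + 3 V^2+(aq) → Au(s) + 3 V^3+(aq), so Q = [V^3+(aq)]^3 / ([Au^3+(aq)]·[V^2+(aq)]^3).
Isolating [Au^3+(aq)] in Q = 10^{13.328} yields log [Au^3+(aq)] = −1.428, i.e. 0.037 M.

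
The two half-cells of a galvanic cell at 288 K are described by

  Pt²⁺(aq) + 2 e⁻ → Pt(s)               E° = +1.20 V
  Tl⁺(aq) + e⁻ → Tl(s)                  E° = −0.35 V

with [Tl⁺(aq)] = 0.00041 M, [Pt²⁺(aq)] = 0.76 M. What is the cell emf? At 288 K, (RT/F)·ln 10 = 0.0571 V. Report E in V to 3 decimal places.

+1.740 V

The Pt²⁺/Pt couple has the more positive E°, so it is the cathode; Tl⁺/Tl is the anode.
E°cell = E°cat − E°an = +1.20 − (−0.35) = +1.55 V; n = 2.
The balanced reaction is Pt²⁺(aq) + 2 Tl(s) → Pt(s) + 2 Tl⁺(aq), so Q = [Tl⁺(aq)]^2 / [Pt²⁺(aq)] = 2.21×10^−7 and log Q = −6.655.
By the Nernst equation, E = +1.55 − (0.0571/2)·(−6.655) = +1.740 V.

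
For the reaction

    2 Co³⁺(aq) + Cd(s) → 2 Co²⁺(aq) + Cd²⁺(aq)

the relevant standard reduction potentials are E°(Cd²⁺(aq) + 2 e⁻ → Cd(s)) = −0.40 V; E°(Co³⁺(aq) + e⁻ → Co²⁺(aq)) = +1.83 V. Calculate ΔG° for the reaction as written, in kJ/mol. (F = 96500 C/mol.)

In the reaction as written Co³⁺(aq) is reduced, so the Co³⁺/Co²⁺ couple is the cathode and Cd²⁺/Cd is the anode.
E°cell = +1.83 − (−0.40) = +2.23 V; balancing electrons gives n = 2.
ΔG° = −nFE°cell = −(2)(96500)(+2.23) J/mol = −430 kJ/mol.

−430 kJ/mol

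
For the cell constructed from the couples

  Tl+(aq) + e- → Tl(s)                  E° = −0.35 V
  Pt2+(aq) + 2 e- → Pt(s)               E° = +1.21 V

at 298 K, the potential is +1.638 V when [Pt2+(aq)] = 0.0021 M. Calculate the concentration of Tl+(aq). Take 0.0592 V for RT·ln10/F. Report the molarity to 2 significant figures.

0.0022 M

Pt²⁺/Pt is the cathode (higher E°); E°cell = +1.21 − (−0.35) = +1.56 V with n = 2.
Rearranging E = E° − (0.0592/n)·log Q gives log Q = 2(+1.56 − (+1.638))/0.0592 = −2.635.
Balancing electrons gives Pt2+(aq) + 2 Tl(s) → Pt(s) + 2 Tl+(aq); thus Q = [Tl+(aq)]^2 / [Pt2+(aq)].
Substituting the known concentrations and solving, log [Tl+(aq)] = −2.656 and [Tl+(aq)] = 0.0022 M.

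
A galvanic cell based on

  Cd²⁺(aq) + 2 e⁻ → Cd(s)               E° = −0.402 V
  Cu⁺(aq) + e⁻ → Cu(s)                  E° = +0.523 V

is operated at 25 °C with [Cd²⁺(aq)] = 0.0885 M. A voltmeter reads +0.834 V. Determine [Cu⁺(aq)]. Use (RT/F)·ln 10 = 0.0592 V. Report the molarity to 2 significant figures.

The Cu⁺/Cu couple has the larger reduction potential, so it is the cathode: E°cell = +0.523 − (−0.402) = +0.925 V and n = 2.
From the Nernst equation, log Q = n(E° − E)/0.0592 = 2·(+0.925 − (+0.834))/0.0592 = 3.074.
For 2 Cu⁺(aq) + Cd(s) → 2 Cu(s) + Cd²⁺(aq), the reaction quotient is Q = [Cd²⁺(aq)] / [Cu⁺(aq)]^2.
Solving for the unknown gives log [Cu⁺(aq)] = −2.064, so [Cu⁺(aq)] ≈ 0.0086 M.

0.0086 M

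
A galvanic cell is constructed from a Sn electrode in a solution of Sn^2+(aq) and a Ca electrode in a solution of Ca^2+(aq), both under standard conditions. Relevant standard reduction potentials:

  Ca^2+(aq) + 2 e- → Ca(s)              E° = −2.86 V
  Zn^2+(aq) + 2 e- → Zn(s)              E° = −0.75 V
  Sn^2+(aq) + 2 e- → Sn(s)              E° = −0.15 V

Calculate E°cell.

Of the two couples in this cell, the one with the more positive reduction potential is reduced at the cathode: here that is Sn²⁺/Sn (−0.15 V); Ca²⁺/Ca (−2.86 V) is the anode.
E°cell = E°(cathode) − E°(anode) = −0.15 − (−2.86) = +2.71 V.

+2.71 V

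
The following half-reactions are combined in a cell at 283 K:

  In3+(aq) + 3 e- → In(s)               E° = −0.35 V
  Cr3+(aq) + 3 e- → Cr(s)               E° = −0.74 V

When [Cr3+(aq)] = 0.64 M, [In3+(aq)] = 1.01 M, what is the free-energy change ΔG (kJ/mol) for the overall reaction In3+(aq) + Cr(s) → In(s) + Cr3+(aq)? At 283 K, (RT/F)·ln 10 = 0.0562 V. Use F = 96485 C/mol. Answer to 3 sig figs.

E°cell = −0.35 − (−0.74) = +0.39 V; the balanced reaction transfers n = 3 electrons.
Here Q = [Cr3+(aq)] / [In3+(aq)] = 0.634 (log Q = −0.198), giving E = +0.39 − (0.0562/3)·(−0.198) = +0.3937 V.
Then ΔG = −nFE = −3 × 96485 × +0.3937 J/mol = −114 kJ/mol.

−114 kJ/mol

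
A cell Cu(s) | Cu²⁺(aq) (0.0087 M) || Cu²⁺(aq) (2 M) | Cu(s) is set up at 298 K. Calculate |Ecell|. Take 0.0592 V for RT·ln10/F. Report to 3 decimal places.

For a concentration cell E°cell = 0, since both electrodes use the same couple.
The compartment with the higher Cu²⁺(aq) concentration (2 M) acts as the cathode; ions are reduced there and produced at the dilute (0.0087 M) anode.
With n = 2, Ecell = −(0.0592/2)·log([dilute]/[conc]) = −(0.0592/2)·log(0.0087/2) = +0.070 V.

0.070 V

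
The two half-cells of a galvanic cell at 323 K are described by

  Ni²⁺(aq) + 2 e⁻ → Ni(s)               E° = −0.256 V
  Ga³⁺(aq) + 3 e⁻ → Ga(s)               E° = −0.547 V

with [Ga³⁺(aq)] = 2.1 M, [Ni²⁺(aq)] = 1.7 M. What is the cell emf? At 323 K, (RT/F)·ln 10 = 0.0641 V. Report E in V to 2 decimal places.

The Ni²⁺/Ni couple has the more positive E°, so it is the cathode; Ga³⁺/Ga is the anode.
E°cell = E°cat − E°an = −0.256 − (−0.547) = +0.291 V; n = 6.
The balanced reaction is 3 Ni²⁺(aq) + 2 Ga(s) → 3 Ni(s) + 2 Ga³⁺(aq), so Q = [Ga³⁺(aq)]^2 / [Ni²⁺(aq)]^3 = 0.898 and log Q = −0.047.
By the Nernst equation, E = +0.291 − (0.0641/6)·(−0.047) = +0.29 V.

+0.29 V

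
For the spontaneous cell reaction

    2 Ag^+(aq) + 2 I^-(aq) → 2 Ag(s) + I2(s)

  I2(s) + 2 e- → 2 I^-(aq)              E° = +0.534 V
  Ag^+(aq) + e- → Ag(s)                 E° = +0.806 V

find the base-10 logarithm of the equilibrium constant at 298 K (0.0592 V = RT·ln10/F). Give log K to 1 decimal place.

log K = 9.2

The Ag⁺/Ag couple is reduced (cathode); E°cell = +0.806 − (+0.534) = +0.272 V with n = 2.
At equilibrium E = 0, so log K = nE°cell / 0.0592 = (2)(+0.272) / 0.0592 = 9.2.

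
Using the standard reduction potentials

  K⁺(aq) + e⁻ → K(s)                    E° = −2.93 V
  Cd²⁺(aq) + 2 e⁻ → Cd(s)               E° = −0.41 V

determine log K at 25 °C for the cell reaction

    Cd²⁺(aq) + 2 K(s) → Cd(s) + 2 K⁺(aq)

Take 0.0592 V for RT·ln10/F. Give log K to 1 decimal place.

The Cd²⁺/Cd couple is reduced (cathode); E°cell = −0.41 − (−2.93) = +2.52 V with n = 2.
At equilibrium E = 0, so log K = nE°cell / 0.0592 = (2)(+2.52) / 0.0592 = 85.1.

log K = 85.1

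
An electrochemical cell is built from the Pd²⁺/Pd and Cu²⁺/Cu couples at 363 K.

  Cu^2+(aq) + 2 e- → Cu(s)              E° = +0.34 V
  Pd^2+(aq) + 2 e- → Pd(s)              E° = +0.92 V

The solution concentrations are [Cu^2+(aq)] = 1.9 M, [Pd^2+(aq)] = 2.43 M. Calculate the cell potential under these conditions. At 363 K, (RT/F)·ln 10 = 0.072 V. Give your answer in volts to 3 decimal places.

+0.584 V

Since E°(Pd²⁺/Pd) > E°(Cu²⁺/Cu), Pd²⁺/Pd serves as the cathode.
The standard potential is +0.92 − (+0.34) = +0.58 V and the balanced reaction transfers n = 2 electrons.
Balancing gives Pd^2+(aq) + Cu(s) → Pd(s) + Cu^2+(aq); hence Q = [Cu^2+(aq)] / [Pd^2+(aq)] = 0.782 (log Q = −0.107).
E = E° − (0.072/n)·log Q = +0.58 − (0.072/2)(−0.107) = +0.584 V.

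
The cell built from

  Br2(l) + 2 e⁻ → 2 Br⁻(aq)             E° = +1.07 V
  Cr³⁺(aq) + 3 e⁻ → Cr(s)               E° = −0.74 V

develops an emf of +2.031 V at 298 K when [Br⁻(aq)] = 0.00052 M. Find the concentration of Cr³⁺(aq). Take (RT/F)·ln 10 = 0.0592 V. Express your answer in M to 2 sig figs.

0.045 M

With Br₂/Br⁻ at the cathode and Cr³⁺/Cr at the anode, E°cell = +1.07 − (−0.74) = +1.81 V (n = 6).
From the Nernst equation, log Q = n(E° − E)/0.0592 = 6·(+1.81 − (+2.031))/0.0592 = −22.399.
Balancing electrons gives 3 Br2(l) + 2 Cr(s) → 6 Br⁻(aq) + 2 Cr³⁺(aq); thus Q = [Br⁻(aq)]^6·[Cr³⁺(aq)]^2.
Solving for the unknown gives log [Cr³⁺(aq)] = −1.348, so [Cr³⁺(aq)] ≈ 0.045 M.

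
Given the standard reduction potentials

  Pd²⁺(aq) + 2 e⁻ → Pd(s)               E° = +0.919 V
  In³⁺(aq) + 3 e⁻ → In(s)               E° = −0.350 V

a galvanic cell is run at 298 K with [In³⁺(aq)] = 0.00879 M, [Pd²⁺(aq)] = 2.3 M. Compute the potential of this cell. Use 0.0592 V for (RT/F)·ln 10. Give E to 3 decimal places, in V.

+1.320 V

The Pd²⁺/Pd couple has the more positive E°, so it is the cathode; In³⁺/In is the anode.
E°cell = E°cat − E°an = +0.919 − (−0.350) = +1.269 V; n = 6.
For the overall reaction 3 Pd²⁺(aq) + 2 In(s) → 3 Pd(s) + 2 In³⁺(aq), Q = [In³⁺(aq)]^2 / [Pd²⁺(aq)]^3 = 6.35×10^−6, giving log Q = −5.197.
By the Nernst equation, E = +1.269 − (0.0592/6)·(−5.197) = +1.320 V.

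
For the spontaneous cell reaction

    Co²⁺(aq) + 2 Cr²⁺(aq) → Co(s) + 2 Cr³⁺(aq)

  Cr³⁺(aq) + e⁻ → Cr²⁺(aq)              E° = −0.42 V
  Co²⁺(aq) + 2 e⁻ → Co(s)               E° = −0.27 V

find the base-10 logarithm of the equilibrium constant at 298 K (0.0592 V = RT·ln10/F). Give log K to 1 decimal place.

log K = 5.1

The Co²⁺/Co couple is reduced (cathode); E°cell = −0.27 − (−0.42) = +0.15 V with n = 2.
At equilibrium E = 0, so log K = nE°cell / 0.0592 = (2)(+0.15) / 0.0592 = 5.1.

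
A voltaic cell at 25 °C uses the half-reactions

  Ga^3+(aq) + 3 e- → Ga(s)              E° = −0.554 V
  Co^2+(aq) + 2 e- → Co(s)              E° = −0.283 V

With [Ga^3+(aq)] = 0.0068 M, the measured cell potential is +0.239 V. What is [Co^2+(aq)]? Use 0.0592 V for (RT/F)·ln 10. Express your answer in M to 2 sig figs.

With Co²⁺/Co at the cathode and Ga³⁺/Ga at the anode, E°cell = −0.283 − (−0.554) = +0.271 V (n = 6).
From the Nernst equation, log Q = n(E° − E)/0.0592 = 6·(+0.271 − (+0.239))/0.0592 = 3.243.
Balancing electrons gives 3 Co^2+(aq) + 2 Ga(s) → 3 Co(s) + 2 Ga^3+(aq); thus Q = [Ga^3+(aq)]^2 / [Co^2+(aq)]^3.
Solving for the unknown gives log [Co^2+(aq)] = −2.526, so [Co^2+(aq)] ≈ 0.0030 M.

0.0030 M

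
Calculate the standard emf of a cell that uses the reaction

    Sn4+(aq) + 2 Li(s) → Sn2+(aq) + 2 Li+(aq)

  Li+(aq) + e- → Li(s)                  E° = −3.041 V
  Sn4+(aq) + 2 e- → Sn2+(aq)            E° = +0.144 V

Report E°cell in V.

Sn4+(aq) gains electrons, so the Sn⁴⁺/Sn²⁺ couple is the cathode; the Li⁺/Li couple is the anode.
E°cell = E°(cathode) − E°(anode) = +0.144 − (−3.041) = +3.185 V.

+3.185 V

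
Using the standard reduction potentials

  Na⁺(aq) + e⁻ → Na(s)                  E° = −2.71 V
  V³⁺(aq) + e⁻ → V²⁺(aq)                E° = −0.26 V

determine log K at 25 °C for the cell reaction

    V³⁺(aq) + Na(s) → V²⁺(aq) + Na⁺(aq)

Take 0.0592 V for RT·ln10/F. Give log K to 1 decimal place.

log K = 41.4

The V³⁺/V²⁺ couple is reduced (cathode); E°cell = −0.26 − (−2.71) = +2.45 V with n = 1.
At equilibrium E = 0, so log K = nE°cell / 0.0592 = (1)(+2.45) / 0.0592 = 41.4.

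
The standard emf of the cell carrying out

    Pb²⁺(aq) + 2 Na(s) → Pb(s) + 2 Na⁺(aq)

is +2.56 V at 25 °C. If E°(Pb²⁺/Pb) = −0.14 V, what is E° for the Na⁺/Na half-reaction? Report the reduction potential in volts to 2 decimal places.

In the reaction as written the Pb²⁺/Pb couple is reduced (cathode) and Na⁺/Na is oxidized (anode), so E°cell = E°(Pb²⁺/Pb) − E°(Na⁺/Na).
E°(Na⁺/Na) = E°(cathode) − E°cell = −0.14 − (+2.56) = −2.70 V.

−2.70 V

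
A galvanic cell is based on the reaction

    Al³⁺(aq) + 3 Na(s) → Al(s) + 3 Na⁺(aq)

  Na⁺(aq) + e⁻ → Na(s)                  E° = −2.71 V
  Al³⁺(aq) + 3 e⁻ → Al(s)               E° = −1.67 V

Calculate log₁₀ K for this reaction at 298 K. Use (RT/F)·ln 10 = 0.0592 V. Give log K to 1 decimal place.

The Al³⁺/Al couple is reduced (cathode); E°cell = −1.67 − (−2.71) = +1.04 V with n = 3.
At equilibrium E = 0, so log K = nE°cell / 0.0592 = (3)(+1.04) / 0.0592 = 52.7.

log K = 52.7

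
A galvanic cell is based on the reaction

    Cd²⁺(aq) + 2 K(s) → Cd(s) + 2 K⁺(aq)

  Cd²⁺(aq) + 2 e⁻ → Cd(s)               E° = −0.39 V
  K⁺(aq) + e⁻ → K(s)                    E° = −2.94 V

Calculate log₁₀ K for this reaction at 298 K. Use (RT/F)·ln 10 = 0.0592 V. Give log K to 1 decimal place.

log K = 86.1

The Cd²⁺/Cd couple is reduced (cathode); E°cell = −0.39 − (−2.94) = +2.55 V with n = 2.
At equilibrium E = 0, so log K = nE°cell / 0.0592 = (2)(+2.55) / 0.0592 = 86.1.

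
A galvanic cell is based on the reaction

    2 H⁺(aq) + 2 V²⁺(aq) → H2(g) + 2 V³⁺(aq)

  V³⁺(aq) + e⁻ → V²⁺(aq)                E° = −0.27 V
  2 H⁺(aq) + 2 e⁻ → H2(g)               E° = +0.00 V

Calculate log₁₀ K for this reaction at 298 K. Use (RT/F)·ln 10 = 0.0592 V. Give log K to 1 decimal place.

log K = 9.1

The 2H⁺/H₂ couple is reduced (cathode); E°cell = +0.00 − (−0.27) = +0.27 V with n = 2.
At equilibrium E = 0, so log K = nE°cell / 0.0592 = (2)(+0.27) / 0.0592 = 9.1.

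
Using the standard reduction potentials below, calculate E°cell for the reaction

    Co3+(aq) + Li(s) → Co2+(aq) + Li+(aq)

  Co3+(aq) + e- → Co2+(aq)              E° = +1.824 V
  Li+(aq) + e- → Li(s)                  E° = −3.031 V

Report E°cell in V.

+4.855 V

Co3+(aq) gains electrons, so the Co³⁺/Co²⁺ couple is the cathode; the Li⁺/Li couple is the anode.
E°cell = E°(cathode) − E°(anode) = +1.824 − (−3.031) = +4.855 V.
The positive value indicates the reaction is spontaneous as written.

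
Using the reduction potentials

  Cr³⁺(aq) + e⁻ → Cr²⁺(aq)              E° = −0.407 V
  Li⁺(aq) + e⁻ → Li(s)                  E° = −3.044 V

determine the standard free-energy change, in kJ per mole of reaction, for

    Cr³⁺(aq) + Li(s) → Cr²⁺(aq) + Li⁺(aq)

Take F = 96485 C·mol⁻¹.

In the reaction as written Cr³⁺(aq) is reduced, so the Cr³⁺/Cr²⁺ couple is the cathode and Li⁺/Li is the anode.
E°cell = −0.407 − (−3.044) = +2.637 V; balancing electrons gives n = 1.
ΔG° = −nFE°cell = −(1)(96485)(+2.637) J/mol = −254 kJ/mol.

−254 kJ/mol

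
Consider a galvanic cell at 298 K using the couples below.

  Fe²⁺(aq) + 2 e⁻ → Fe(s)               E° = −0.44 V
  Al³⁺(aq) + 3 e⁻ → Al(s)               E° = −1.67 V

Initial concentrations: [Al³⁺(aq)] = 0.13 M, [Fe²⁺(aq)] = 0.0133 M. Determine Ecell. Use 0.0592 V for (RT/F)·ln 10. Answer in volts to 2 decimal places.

The Fe²⁺/Fe couple has the more positive E°, so it is the cathode; Al³⁺/Al is the anode.
E°cell = −0.44 − (−1.67) = +1.23 V, with n = 6 electrons transferred.
The balanced reaction is 3 Fe²⁺(aq) + 2 Al(s) → 3 Fe(s) + 2 Al³⁺(aq), so Q = [Al³⁺(aq)]^2 / [Fe²⁺(aq)]^3 = 7.18×10^3 and log Q = 3.856.
E = E° − (0.0592/n)·log Q = +1.23 − (0.0592/6)(3.856) = +1.19 V.

+1.19 V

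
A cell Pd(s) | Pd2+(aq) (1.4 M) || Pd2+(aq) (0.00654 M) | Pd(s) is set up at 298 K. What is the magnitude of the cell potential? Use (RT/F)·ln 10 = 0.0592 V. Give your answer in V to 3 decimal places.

For a concentration cell E°cell = 0, since both electrodes use the same couple.
The compartment with the higher Pd2+(aq) concentration (1.4 M) acts as the cathode; ions are reduced there and produced at the dilute (0.00654 M) anode.
With n = 2, Ecell = −(0.0592/2)·log([dilute]/[conc]) = −(0.0592/2)·log(0.00654/1.4) = +0.069 V.

0.069 V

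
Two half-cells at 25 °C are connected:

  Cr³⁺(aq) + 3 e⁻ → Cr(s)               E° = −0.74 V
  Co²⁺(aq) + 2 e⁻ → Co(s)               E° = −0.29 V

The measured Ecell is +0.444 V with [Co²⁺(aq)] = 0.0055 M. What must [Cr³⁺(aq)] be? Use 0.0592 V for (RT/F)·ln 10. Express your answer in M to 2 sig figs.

Co²⁺/Co is the cathode (higher E°); E°cell = −0.29 − (−0.74) = +0.45 V with n = 6.
Since E = E° − (0.0592/n)·log Q, log Q = n(E° − E)/0.0592 = 0.608.
For 3 Co²⁺(aq) + 2 Cr(s) → 3 Co(s) + 2 Cr³⁺(aq), the reaction quotient is Q = [Cr³⁺(aq)]^2 / [Co²⁺(aq)]^3.
Substituting the known concentrations and solving, log [Cr³⁺(aq)] = −3.085 and [Cr³⁺(aq)] = 0.00082 M.

0.00082 M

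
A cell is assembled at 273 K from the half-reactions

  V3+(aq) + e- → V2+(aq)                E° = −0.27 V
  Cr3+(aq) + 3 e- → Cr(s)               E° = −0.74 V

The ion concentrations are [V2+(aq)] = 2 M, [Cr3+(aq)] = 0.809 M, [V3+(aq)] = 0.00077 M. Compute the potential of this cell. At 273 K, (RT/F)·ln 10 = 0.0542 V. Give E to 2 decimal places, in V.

V³⁺/V²⁺ is reduced (cathode, E° = −0.27 V) and Cr³⁺/Cr is oxidized (anode).
The standard potential is −0.27 − (−0.74) = +0.47 V and the balanced reaction transfers n = 3 electrons.
The balanced reaction is 3 V3+(aq) + Cr(s) → 3 V2+(aq) + Cr3+(aq), so Q = ([V2+(aq)]^3·[Cr3+(aq)]) / [V3+(aq)]^3 = 1.42×10^10 and log Q = 10.152.
Applying E = E° − (RT ln10/nF)·log Q gives +0.47 − (0.0542/3)(10.152) = +0.29 V.

+0.29 V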